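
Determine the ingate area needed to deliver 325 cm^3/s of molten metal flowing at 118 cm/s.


Formula: A_ingate = Q / v  (continuity equation)
A = 325 cm^3/s / 118 cm/s = 2.7542 cm^2


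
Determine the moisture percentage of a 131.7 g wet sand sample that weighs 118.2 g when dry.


Formula: MC = (W_wet - W_dry) / W_wet * 100
Water mass = 131.7 - 118.2 = 13.5 g
MC = 13.5 / 131.7 * 100 = 10.2506%


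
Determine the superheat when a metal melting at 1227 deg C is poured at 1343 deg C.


Formula: Superheat = T_pour - T_melt
Superheat = 1343 - 1227 = 116 deg C

Final answer: 116 deg C


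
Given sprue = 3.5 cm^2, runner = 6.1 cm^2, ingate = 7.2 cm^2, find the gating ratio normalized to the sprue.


Sprue:Runner:Ingate = 1 : 6.1/3.5 : 7.2/3.5 = 1:1.74:2.06


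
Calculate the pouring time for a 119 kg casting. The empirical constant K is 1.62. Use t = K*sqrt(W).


Formula: t = K * sqrt(W)
sqrt(W) = sqrt(119) = 10.90871
t = 1.62 * 10.90871 = 17.6721 s


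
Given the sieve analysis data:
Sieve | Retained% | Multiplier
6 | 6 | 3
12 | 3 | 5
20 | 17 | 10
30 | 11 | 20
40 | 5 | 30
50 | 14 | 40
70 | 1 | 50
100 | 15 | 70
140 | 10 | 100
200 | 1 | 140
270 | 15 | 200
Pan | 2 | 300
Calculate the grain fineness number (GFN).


Formula: GFN = sum(pct * multiplier) / sum(pct)
sum(pct * multiplier) = 6973
sum(pct) = 100
GFN = 6973 / 100 = 69.73

69.73


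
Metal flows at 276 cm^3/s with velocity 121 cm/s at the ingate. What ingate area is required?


Formula: A_ingate = Q / v  (continuity equation)
A = 276 cm^3/s / 121 cm/s = 2.2810 cm^2

Answer: 2.2810 cm^2


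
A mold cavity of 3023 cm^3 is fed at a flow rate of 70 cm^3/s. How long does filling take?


Formula: t_fill = V_mold / Q_flow
t = 3023 cm^3 / 70 cm^3/s = 43.1857 s

43.1857 s


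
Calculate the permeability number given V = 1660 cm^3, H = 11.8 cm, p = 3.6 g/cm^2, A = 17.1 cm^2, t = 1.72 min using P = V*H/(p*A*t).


Formula: Permeability Number P = (V * H) / (p * A * t)
Numerator: V * H = 1660 * 11.8 = 19588.0
Denominator: p * A * t = 3.6 * 17.1 * 1.72 = 105.8832
P = 19588.0 / 105.8832 = 184.9963

184.9963


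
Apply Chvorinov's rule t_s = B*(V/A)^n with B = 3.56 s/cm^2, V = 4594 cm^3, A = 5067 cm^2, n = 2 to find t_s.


Formula: t_s = B * (V/A)^n  (Chvorinov's rule, n=2)
Modulus M = V/A = 4594/5067 = 0.906651 cm
M^2 = 0.906651^2 = 0.822016 cm^2
t_s = 3.56 * 0.822016 = 2.9264 s

Final answer: 2.9264 s


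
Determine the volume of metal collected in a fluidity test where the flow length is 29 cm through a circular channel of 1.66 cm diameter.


Formula: V = pi * (d/2)^2 * L  (cylinder volume)
Radius = 1.66/2 = 0.83 cm
V = pi * 0.83^2 * 29 = 62.7631 cm^3

Final answer: 62.7631 cm^3


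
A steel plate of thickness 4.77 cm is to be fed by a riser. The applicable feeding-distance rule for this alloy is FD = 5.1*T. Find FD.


Formula: FD = 5.1 * T  (riser feeding-distance rule)
FD = 5.1 * 4.77 cm = 24.3270 cm

Answer: 24.3270 cm


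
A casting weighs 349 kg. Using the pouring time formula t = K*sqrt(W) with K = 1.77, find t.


Formula: t = K * sqrt(W)
sqrt(W) = sqrt(349) = 18.68154
t = 1.77 * 18.68154 = 33.0663 s

Answer: 33.0663 s


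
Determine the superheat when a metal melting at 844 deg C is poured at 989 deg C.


Formula: Superheat = T_pour - T_melt
Superheat = 989 - 844 = 145 deg C

Answer: 145 deg C


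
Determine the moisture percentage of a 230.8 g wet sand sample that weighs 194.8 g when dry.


Formula: MC = (W_wet - W_dry) / W_wet * 100
Water mass = 230.8 - 194.8 = 36.0 g
MC = 36.0 / 230.8 * 100 = 15.5979%

Final answer: 15.5979%


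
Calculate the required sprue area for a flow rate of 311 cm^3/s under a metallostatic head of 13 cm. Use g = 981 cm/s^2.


Formula: v = sqrt(2*g*h), A = Q/v
Velocity: v = sqrt(2 * 981 * 13) = sqrt(25506) = 159.7060 cm/s
Sprue area: A = Q / v = 311 / 159.7060 = 1.9473 cm^2

Final answer: 1.9473 cm^2


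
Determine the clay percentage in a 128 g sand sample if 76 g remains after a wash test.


Formula: Clay% = (W_total - W_washed) / W_total * 100
Clay mass = 128 - 76 = 52 g
Clay% = 52 / 128 * 100 = 40.6250%

Final answer: 40.6250%


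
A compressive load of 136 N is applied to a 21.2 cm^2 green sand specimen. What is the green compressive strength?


Formula: Compressive Strength = Force / Area
Strength = 136 N / 21.2 cm^2 = 6.4151 N/cm^2


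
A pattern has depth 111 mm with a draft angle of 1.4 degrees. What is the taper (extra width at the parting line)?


Formula: taper = depth * tan(draft_angle)
tan(1.4 deg) = 0.0244395
taper = 111 mm * 0.0244395 = 2.7128 mm

Final answer: 2.7128 mm


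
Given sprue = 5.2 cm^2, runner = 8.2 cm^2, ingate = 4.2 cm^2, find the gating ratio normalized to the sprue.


Sprue:Runner:Ingate = 1 : 8.2/5.2 : 4.2/5.2 = 1:1.58:0.81

1:1.58:0.81


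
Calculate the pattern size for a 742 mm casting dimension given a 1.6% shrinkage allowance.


Formula: L_pattern = L_casting * (1 + shrinkage_rate/100)
Shrinkage factor = 1 + 1.6/100 = 1.016
L_pattern = 742 mm * 1.016 = 753.8720 mm

753.8720 mm


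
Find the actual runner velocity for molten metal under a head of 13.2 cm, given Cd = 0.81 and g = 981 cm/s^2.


Formula: v = Cd * sqrt(2 * g * h)  (Torricelli with discharge coefficient)
2*g*h = 2 * 981 * 13.2 = 25898.4 cm^2/s^2
sqrt(25898.4) = 160.92980 cm/s
v = 0.81 * 160.92980 = 130.3531 cm/s

Final answer: 130.3531 cm/s


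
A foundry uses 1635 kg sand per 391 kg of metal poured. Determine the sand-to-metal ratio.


Formula: Sand-to-Metal Ratio = W_sand / W_metal
Ratio = 1635 kg / 391 kg = 4.1816


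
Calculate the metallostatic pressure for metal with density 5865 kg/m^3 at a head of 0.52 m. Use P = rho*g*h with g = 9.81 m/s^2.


Formula: P = rho * g * h
rho * g = 5865 * 9.81 = 57535.65 N/m^3
P = 57535.65 * 0.52 = 29918.5380 Pa

Answer: 29918.5380 Pa


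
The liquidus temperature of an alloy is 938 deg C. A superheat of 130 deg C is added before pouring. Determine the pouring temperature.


Formula: T_pour = T_melt + Superheat
T_pour = 938 + 130 = 1068 deg C

1068 deg C


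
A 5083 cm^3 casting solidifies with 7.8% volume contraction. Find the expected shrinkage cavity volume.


Formula: V_shrink = V_casting * shrinkage_pct / 100
V_shrink = 5083 cm^3 * 7.8 / 100 = 396.4740 cm^3

Final answer: 396.4740 cm^3


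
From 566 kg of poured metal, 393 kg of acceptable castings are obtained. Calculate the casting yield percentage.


Formula: Casting Yield = (W_good / W_total) * 100
Yield = (393 kg / 566 kg) * 100 = 69.4346%

69.4346%


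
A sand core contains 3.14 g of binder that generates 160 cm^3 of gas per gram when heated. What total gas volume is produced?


Formula: V_gas = W_binder * gas_evolution_rate
V = 3.14 g * 160 cm^3/g = 502.4000 cm^3


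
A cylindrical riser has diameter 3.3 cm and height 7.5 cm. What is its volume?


Formula: V = pi * (D/2)^2 * H  (cylinder volume)
Radius = D/2 = 3.3/2 = 1.65 cm
V = pi * 1.65^2 * 7.5 = 64.1474 cm^3

Final answer: 64.1474 cm^3


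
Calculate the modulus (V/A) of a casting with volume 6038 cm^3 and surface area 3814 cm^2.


Formula: Casting Modulus M = V / A
M = 6038 cm^3 / 3814 cm^2 = 1.5831 cm

Answer: 1.5831 cm


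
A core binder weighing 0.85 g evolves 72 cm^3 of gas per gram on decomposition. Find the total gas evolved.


Formula: V_gas = W_binder * gas_evolution_rate
V = 0.85 g * 72 cm^3/g = 61.2000 cm^3

61.2000 cm^3


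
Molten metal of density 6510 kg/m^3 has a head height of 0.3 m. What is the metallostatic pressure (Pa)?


Formula: P = rho * g * h
rho * g = 6510 * 9.81 = 63863.1 N/m^3
P = 63863.1 * 0.3 = 19158.9300 Pa

19158.9300 Pa


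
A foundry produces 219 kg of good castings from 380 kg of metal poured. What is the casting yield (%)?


Formula: Casting Yield = (W_good / W_total) * 100
Yield = (219 kg / 380 kg) * 100 = 57.6316%

Answer: 57.6316%


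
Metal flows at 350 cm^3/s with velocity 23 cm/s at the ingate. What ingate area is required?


Formula: A_ingate = Q / v  (continuity equation)
A = 350 cm^3/s / 23 cm/s = 15.2174 cm^2

15.2174 cm^2


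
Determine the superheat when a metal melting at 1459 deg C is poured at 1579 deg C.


Formula: Superheat = T_pour - T_melt
Superheat = 1579 - 1459 = 120 deg C


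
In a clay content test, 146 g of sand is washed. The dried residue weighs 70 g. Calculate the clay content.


Formula: Clay% = (W_total - W_washed) / W_total * 100
Clay mass = 146 - 70 = 76 g
Clay% = 76 / 146 * 100 = 52.0548%

52.0548%


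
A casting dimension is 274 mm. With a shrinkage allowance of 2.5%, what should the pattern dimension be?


Formula: L_pattern = L_casting * (1 + shrinkage_rate/100)
Shrinkage factor = 1 + 2.5/100 = 1.025
L_pattern = 274 mm * 1.025 = 280.8500 mm


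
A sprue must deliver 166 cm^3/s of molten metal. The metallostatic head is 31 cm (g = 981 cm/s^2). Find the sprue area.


Formula: v = sqrt(2*g*h), A = Q/v
Velocity: v = sqrt(2 * 981 * 31) = sqrt(60822) = 246.6212 cm/s
Sprue area: A = Q / v = 166 / 246.6212 = 0.6731 cm^2

0.6731 cm^2


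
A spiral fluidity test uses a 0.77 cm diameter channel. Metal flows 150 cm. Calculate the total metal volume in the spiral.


Formula: V = pi * (d/2)^2 * L  (cylinder volume)
Radius = 0.77/2 = 0.385 cm
V = pi * 0.385^2 * 150 = 69.8494 cm^3

Answer: 69.8494 cm^3


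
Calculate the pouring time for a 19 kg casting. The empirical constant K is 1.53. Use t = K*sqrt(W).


Formula: t = K * sqrt(W)
sqrt(W) = sqrt(19) = 4.35890
t = 1.53 * 4.35890 = 6.6691 s

6.6691 s


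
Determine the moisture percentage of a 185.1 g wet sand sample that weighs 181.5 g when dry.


Formula: MC = (W_wet - W_dry) / W_wet * 100
Water mass = 185.1 - 181.5 = 3.6 g
MC = 3.6 / 185.1 * 100 = 1.9449%

1.9449%


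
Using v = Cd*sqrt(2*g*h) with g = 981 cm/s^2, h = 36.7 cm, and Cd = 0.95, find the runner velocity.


Formula: v = Cd * sqrt(2 * g * h)  (Torricelli with discharge coefficient)
2*g*h = 2 * 981 * 36.7 = 72005.4 cm^2/s^2
sqrt(72005.4) = 268.33822 cm/s
v = 0.95 * 268.33822 = 254.9213 cm/s

254.9213 cm/s


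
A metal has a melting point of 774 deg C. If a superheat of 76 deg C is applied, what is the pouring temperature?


Formula: T_pour = T_melt + Superheat
T_pour = 774 + 76 = 850 deg C

Answer: 850 deg C


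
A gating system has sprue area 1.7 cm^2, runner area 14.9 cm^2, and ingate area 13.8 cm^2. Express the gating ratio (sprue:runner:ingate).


Sprue:Runner:Ingate = 1 : 14.9/1.7 : 13.8/1.7 = 1:8.76:8.12

Final answer: 1:8.76:8.12


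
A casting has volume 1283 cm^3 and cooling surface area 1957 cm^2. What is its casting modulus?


Formula: Casting Modulus M = V / A
M = 1283 cm^3 / 1957 cm^2 = 0.6556 cm

0.6556 cm


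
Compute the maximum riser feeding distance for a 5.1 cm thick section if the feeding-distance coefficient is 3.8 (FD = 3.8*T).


Formula: FD = 3.8 * T  (riser feeding-distance rule)
FD = 3.8 * 5.1 cm = 19.3800 cm

19.3800 cm


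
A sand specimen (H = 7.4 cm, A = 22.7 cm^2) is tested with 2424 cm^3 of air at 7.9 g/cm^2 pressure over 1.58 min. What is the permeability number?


Formula: Permeability Number P = (V * H) / (p * A * t)
Numerator: V * H = 2424 * 7.4 = 17937.6
Denominator: p * A * t = 7.9 * 22.7 * 1.58 = 283.3414
P = 17937.6 / 283.3414 = 63.3074


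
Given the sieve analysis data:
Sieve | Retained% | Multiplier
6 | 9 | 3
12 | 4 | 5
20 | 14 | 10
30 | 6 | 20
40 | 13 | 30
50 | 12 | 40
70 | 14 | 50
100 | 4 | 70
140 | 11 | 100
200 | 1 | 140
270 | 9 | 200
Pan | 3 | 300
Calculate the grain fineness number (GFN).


Formula: GFN = sum(pct * multiplier) / sum(pct)
sum(pct * multiplier) = 6097
sum(pct) = 100
GFN = 6097 / 100 = 60.97

60.97


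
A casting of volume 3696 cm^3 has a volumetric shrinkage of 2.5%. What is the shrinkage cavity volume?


Formula: V_shrink = V_casting * shrinkage_pct / 100
V_shrink = 3696 cm^3 * 2.5 / 100 = 92.4000 cm^3


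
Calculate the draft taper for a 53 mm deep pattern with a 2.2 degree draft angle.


Formula: taper = depth * tan(draft_angle)
tan(2.2 deg) = 0.0384161
taper = 53 mm * 0.0384161 = 2.0361 mm


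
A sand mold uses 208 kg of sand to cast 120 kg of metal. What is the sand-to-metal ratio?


Formula: Sand-to-Metal Ratio = W_sand / W_metal
Ratio = 208 kg / 120 kg = 1.7333

1.7333


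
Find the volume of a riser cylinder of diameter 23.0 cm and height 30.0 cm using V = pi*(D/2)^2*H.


Formula: V = pi * (D/2)^2 * H  (cylinder volume)
Radius = D/2 = 23.0/2 = 11.5 cm
V = pi * 11.5^2 * 30.0 = 12464.2689 cm^3

Answer: 12464.2689 cm^3


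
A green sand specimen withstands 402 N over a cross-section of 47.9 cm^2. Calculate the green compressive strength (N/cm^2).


Formula: Compressive Strength = Force / Area
Strength = 402 N / 47.9 cm^2 = 8.3925 N/cm^2

Answer: 8.3925 N/cm^2


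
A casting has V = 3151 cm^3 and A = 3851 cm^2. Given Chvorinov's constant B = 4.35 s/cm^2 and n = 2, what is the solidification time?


Formula: t_s = B * (V/A)^n  (Chvorinov's rule, n=2)
Modulus M = V/A = 3151/3851 = 0.818229 cm
M^2 = 0.818229^2 = 0.669499 cm^2
t_s = 4.35 * 0.669499 = 2.9123 s

Final answer: 2.9123 s


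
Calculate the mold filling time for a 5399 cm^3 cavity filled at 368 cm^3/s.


Formula: t_fill = V_mold / Q_flow
t = 5399 cm^3 / 368 cm^3/s = 14.6712 s


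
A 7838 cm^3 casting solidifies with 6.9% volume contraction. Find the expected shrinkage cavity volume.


Formula: V_shrink = V_casting * shrinkage_pct / 100
V_shrink = 7838 cm^3 * 6.9 / 100 = 540.8220 cm^3

540.8220 cm^3


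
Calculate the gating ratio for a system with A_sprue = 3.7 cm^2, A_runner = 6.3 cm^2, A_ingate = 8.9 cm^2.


Sprue:Runner:Ingate = 1 : 6.3/3.7 : 8.9/3.7 = 1:1.70:2.41

1:1.70:2.41


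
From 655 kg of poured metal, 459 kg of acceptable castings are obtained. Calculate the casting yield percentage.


Formula: Casting Yield = (W_good / W_total) * 100
Yield = (459 kg / 655 kg) * 100 = 70.0763%


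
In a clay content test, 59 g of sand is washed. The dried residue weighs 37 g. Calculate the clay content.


Formula: Clay% = (W_total - W_washed) / W_total * 100
Clay mass = 59 - 37 = 22 g
Clay% = 22 / 59 * 100 = 37.2881%

37.2881%


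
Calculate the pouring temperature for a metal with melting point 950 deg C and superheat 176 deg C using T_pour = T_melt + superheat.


Formula: T_pour = T_melt + Superheat
T_pour = 950 + 176 = 1126 deg C

Answer: 1126 deg C


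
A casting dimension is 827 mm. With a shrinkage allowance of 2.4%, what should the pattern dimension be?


Formula: L_pattern = L_casting * (1 + shrinkage_rate/100)
Shrinkage factor = 1 + 2.4/100 = 1.024
L_pattern = 827 mm * 1.024 = 846.8480 mm


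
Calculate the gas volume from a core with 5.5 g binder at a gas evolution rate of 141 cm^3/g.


Formula: V_gas = W_binder * gas_evolution_rate
V = 5.5 g * 141 cm^3/g = 775.5000 cm^3

Final answer: 775.5000 cm^3


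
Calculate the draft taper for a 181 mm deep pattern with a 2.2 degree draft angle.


Formula: taper = depth * tan(draft_angle)
tan(2.2 deg) = 0.0384161
taper = 181 mm * 0.0384161 = 6.9533 mm


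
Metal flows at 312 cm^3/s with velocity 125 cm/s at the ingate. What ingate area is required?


Formula: A_ingate = Q / v  (continuity equation)
A = 312 cm^3/s / 125 cm/s = 2.4960 cm^2

Final answer: 2.4960 cm^2


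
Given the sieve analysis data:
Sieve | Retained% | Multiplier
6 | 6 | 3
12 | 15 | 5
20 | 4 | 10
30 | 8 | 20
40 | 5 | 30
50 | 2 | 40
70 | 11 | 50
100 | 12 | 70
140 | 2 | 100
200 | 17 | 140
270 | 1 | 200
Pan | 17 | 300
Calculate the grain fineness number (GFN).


Formula: GFN = sum(pct * multiplier) / sum(pct)
sum(pct * multiplier) = 9793
sum(pct) = 100
GFN = 9793 / 100 = 97.93

97.93


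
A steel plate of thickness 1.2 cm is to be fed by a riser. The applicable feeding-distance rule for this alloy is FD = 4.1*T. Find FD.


Formula: FD = 4.1 * T  (riser feeding-distance rule)
FD = 4.1 * 1.2 cm = 4.9200 cm

Answer: 4.9200 cm


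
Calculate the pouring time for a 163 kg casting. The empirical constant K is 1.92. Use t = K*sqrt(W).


Formula: t = K * sqrt(W)
sqrt(W) = sqrt(163) = 12.76715
t = 1.92 * 12.76715 = 24.5129 s

24.5129 s


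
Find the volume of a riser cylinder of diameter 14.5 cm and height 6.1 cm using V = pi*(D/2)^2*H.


Formula: V = pi * (D/2)^2 * H  (cylinder volume)
Radius = D/2 = 14.5/2 = 7.25 cm
V = pi * 7.25^2 * 6.1 = 1007.2928 cm^3

Final answer: 1007.2928 cm^3


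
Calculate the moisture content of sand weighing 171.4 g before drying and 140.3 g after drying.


Formula: MC = (W_wet - W_dry) / W_wet * 100
Water mass = 171.4 - 140.3 = 31.1 g
MC = 31.1 / 171.4 * 100 = 18.1447%

18.1447%


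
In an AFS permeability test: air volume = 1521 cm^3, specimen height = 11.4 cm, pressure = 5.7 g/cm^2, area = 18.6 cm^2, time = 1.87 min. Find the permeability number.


Formula: Permeability Number P = (V * H) / (p * A * t)
Numerator: V * H = 1521 * 11.4 = 17339.4
Denominator: p * A * t = 5.7 * 18.6 * 1.87 = 198.2574
P = 17339.4 / 198.2574 = 87.4590

87.4590


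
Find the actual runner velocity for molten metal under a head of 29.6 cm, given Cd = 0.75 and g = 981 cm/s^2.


Formula: v = Cd * sqrt(2 * g * h)  (Torricelli with discharge coefficient)
2*g*h = 2 * 981 * 29.6 = 58075.2 cm^2/s^2
sqrt(58075.2) = 240.98797 cm/s
v = 0.75 * 240.98797 = 180.7410 cm/s


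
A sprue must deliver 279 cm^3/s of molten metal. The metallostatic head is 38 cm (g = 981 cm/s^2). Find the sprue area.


Formula: v = sqrt(2*g*h), A = Q/v
Velocity: v = sqrt(2 * 981 * 38) = sqrt(74556) = 273.0494 cm/s
Sprue area: A = Q / v = 279 / 273.0494 = 1.0218 cm^2

Final answer: 1.0218 cm^2


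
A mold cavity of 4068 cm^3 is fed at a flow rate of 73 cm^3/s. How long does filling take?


Formula: t_fill = V_mold / Q_flow
t = 4068 cm^3 / 73 cm^3/s = 55.7260 s

55.7260 s


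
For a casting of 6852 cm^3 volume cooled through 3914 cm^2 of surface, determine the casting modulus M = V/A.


Formula: Casting Modulus M = V / A
M = 6852 cm^3 / 3914 cm^2 = 1.7506 cm


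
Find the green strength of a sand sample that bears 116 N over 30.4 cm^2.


Formula: Compressive Strength = Force / Area
Strength = 116 N / 30.4 cm^2 = 3.8158 N/cm^2

3.8158 N/cm^2


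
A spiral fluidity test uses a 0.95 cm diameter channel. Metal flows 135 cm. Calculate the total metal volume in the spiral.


Formula: V = pi * (d/2)^2 * L  (cylinder volume)
Radius = 0.95/2 = 0.475 cm
V = pi * 0.475^2 * 135 = 95.6909 cm^3

Final answer: 95.6909 cm^3


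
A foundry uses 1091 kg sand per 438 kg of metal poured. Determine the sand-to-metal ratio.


Formula: Sand-to-Metal Ratio = W_sand / W_metal
Ratio = 1091 kg / 438 kg = 2.4909

Final answer: 2.4909


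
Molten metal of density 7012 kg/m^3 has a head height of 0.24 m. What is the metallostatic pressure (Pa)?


Formula: P = rho * g * h
rho * g = 7012 * 9.81 = 68787.72 N/m^3
P = 68787.72 * 0.24 = 16509.0528 Pa


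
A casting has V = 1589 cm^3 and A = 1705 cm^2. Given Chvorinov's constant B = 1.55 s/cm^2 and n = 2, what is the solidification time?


Formula: t_s = B * (V/A)^n  (Chvorinov's rule, n=2)
Modulus M = V/A = 1589/1705 = 0.931965 cm
M^2 = 0.931965^2 = 0.868559 cm^2
t_s = 1.55 * 0.868559 = 1.3463 s

1.3463 s


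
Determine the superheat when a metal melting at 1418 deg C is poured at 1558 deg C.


Formula: Superheat = T_pour - T_melt
Superheat = 1558 - 1418 = 140 deg C

Answer: 140 deg C


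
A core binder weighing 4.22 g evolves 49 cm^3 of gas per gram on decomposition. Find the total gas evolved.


Formula: V_gas = W_binder * gas_evolution_rate
V = 4.22 g * 49 cm^3/g = 206.7800 cm^3

206.7800 cm^3


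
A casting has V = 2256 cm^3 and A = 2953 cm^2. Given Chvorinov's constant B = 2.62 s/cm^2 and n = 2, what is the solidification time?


Formula: t_s = B * (V/A)^n  (Chvorinov's rule, n=2)
Modulus M = V/A = 2256/2953 = 0.763969 cm
M^2 = 0.763969^2 = 0.583649 cm^2
t_s = 2.62 * 0.583649 = 1.5292 s


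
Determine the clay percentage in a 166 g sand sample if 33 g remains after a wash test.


Formula: Clay% = (W_total - W_washed) / W_total * 100
Clay mass = 166 - 33 = 133 g
Clay% = 133 / 166 * 100 = 80.1205%

Answer: 80.1205%


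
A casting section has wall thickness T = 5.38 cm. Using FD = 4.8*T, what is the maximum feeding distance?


Formula: FD = 4.8 * T  (riser feeding-distance rule)
FD = 4.8 * 5.38 cm = 25.8240 cm

25.8240 cm


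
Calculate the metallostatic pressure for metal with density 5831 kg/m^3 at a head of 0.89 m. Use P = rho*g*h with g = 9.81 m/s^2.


Formula: P = rho * g * h
rho * g = 5831 * 9.81 = 57202.11 N/m^3
P = 57202.11 * 0.89 = 50909.8779 Pa

Answer: 50909.8779 Pa


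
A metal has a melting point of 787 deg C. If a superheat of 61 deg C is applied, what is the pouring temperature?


Formula: T_pour = T_melt + Superheat
T_pour = 787 + 61 = 848 deg C

Final answer: 848 deg C


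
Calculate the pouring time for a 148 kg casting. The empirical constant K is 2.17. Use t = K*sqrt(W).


Formula: t = K * sqrt(W)
sqrt(W) = sqrt(148) = 12.16553
t = 2.17 * 12.16553 = 26.3992 s

26.3992 s


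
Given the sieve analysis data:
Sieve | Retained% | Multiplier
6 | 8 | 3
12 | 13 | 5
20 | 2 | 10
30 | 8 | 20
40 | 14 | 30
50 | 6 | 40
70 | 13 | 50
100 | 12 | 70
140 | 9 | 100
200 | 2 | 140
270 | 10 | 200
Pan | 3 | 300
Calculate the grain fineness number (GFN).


Formula: GFN = sum(pct * multiplier) / sum(pct)
sum(pct * multiplier) = 6499
sum(pct) = 100
GFN = 6499 / 100 = 64.99


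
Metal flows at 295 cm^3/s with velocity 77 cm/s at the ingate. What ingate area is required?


Formula: A_ingate = Q / v  (continuity equation)
A = 295 cm^3/s / 77 cm/s = 3.8312 cm^2

3.8312 cm^2


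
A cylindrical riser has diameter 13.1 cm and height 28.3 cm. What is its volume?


Formula: V = pi * (D/2)^2 * H  (cylinder volume)
Radius = D/2 = 13.1/2 = 6.55 cm
V = pi * 6.55^2 * 28.3 = 3814.3357 cm^3


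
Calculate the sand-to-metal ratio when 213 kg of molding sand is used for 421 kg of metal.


Formula: Sand-to-Metal Ratio = W_sand / W_metal
Ratio = 213 kg / 421 kg = 0.5059

0.5059


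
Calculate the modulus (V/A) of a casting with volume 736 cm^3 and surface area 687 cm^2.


Formula: Casting Modulus M = V / A
M = 736 cm^3 / 687 cm^2 = 1.0713 cm

1.0713 cm


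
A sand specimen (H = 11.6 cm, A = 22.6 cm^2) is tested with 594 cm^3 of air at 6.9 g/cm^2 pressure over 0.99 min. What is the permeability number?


Formula: Permeability Number P = (V * H) / (p * A * t)
Numerator: V * H = 594 * 11.6 = 6890.4
Denominator: p * A * t = 6.9 * 22.6 * 0.99 = 154.3806
P = 6890.4 / 154.3806 = 44.6326

Final answer: 44.6326


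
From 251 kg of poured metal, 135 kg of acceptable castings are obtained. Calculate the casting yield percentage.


Formula: Casting Yield = (W_good / W_total) * 100
Yield = (135 kg / 251 kg) * 100 = 53.7849%

53.7849%


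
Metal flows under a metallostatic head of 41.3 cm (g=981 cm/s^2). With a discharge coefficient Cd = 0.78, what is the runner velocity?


Formula: v = Cd * sqrt(2 * g * h)  (Torricelli with discharge coefficient)
2*g*h = 2 * 981 * 41.3 = 81030.6 cm^2/s^2
sqrt(81030.6) = 284.65874 cm/s
v = 0.78 * 284.65874 = 222.0338 cm/s

222.0338 cm/s


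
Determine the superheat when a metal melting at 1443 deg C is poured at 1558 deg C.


Formula: Superheat = T_pour - T_melt
Superheat = 1558 - 1443 = 115 deg C

115 deg C


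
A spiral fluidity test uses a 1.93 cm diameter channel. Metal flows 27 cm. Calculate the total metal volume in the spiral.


Formula: V = pi * (d/2)^2 * L  (cylinder volume)
Radius = 1.93/2 = 0.965 cm
V = pi * 0.965^2 * 27 = 78.9893 cm^3


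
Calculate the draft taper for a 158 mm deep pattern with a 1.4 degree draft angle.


Formula: taper = depth * tan(draft_angle)
tan(1.4 deg) = 0.0244395
taper = 158 mm * 0.0244395 = 3.8614 mm

Final answer: 3.8614 mm


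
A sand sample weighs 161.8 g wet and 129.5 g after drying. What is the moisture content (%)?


Formula: MC = (W_wet - W_dry) / W_wet * 100
Water mass = 161.8 - 129.5 = 32.3 g
MC = 32.3 / 161.8 * 100 = 19.9629%


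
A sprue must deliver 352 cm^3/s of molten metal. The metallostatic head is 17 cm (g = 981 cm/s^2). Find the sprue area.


Formula: v = sqrt(2*g*h), A = Q/v
Velocity: v = sqrt(2 * 981 * 17) = sqrt(33354) = 182.6308 cm/s
Sprue area: A = Q / v = 352 / 182.6308 = 1.9274 cm^2

1.9274 cm^2


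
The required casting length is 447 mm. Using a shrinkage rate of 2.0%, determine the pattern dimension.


Formula: L_pattern = L_casting * (1 + shrinkage_rate/100)
Shrinkage factor = 1 + 2.0/100 = 1.02
L_pattern = 447 mm * 1.02 = 455.9400 mm


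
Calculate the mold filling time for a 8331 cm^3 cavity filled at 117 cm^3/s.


Formula: t_fill = V_mold / Q_flow
t = 8331 cm^3 / 117 cm^3/s = 71.2051 s

Answer: 71.2051 s


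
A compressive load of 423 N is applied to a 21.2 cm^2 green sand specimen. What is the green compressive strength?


Formula: Compressive Strength = Force / Area
Strength = 423 N / 21.2 cm^2 = 19.9528 N/cm^2


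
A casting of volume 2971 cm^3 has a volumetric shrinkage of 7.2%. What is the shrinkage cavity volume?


Formula: V_shrink = V_casting * shrinkage_pct / 100
V_shrink = 2971 cm^3 * 7.2 / 100 = 213.9120 cm^3

Final answer: 213.9120 cm^3


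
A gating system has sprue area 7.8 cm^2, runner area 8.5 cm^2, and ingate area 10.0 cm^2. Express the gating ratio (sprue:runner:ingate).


Sprue:Runner:Ingate = 1 : 8.5/7.8 : 10.0/7.8 = 1:1.09:1.28

Final answer: 1:1.09:1.28


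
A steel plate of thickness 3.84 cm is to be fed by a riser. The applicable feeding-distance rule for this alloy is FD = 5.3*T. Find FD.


Formula: FD = 5.3 * T  (riser feeding-distance rule)
FD = 5.3 * 3.84 cm = 20.3520 cm


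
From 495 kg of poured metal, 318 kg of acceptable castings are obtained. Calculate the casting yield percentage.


Formula: Casting Yield = (W_good / W_total) * 100
Yield = (318 kg / 495 kg) * 100 = 64.2424%

Final answer: 64.2424%


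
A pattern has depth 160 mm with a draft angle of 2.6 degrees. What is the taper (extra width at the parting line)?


Formula: taper = depth * tan(draft_angle)
tan(2.6 deg) = 0.0454097
taper = 160 mm * 0.0454097 = 7.2656 mm

Answer: 7.2656 mm


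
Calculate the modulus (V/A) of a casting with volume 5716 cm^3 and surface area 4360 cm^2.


Formula: Casting Modulus M = V / A
M = 5716 cm^3 / 4360 cm^2 = 1.3110 cm

1.3110 cm


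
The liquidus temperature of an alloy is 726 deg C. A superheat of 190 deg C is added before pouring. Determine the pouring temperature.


Formula: T_pour = T_melt + Superheat
T_pour = 726 + 190 = 916 deg C

Answer: 916 deg C


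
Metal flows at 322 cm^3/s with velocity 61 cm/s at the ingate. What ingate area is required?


Formula: A_ingate = Q / v  (continuity equation)
A = 322 cm^3/s / 61 cm/s = 5.2787 cm^2

Answer: 5.2787 cm^2


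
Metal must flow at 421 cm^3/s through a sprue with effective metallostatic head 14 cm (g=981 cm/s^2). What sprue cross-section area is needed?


Formula: v = sqrt(2*g*h), A = Q/v
Velocity: v = sqrt(2 * 981 * 14) = sqrt(27468) = 165.7347 cm/s
Sprue area: A = Q / v = 421 / 165.7347 = 2.5402 cm^2

Final answer: 2.5402 cm^2


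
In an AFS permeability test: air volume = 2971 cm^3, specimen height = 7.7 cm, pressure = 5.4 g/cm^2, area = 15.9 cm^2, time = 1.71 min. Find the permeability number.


Formula: Permeability Number P = (V * H) / (p * A * t)
Numerator: V * H = 2971 * 7.7 = 22876.7
Denominator: p * A * t = 5.4 * 15.9 * 1.71 = 146.8206
P = 22876.7 / 146.8206 = 155.8140

Answer: 155.8140


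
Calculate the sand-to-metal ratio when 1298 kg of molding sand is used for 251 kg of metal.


Formula: Sand-to-Metal Ratio = W_sand / W_metal
Ratio = 1298 kg / 251 kg = 5.1713

5.1713


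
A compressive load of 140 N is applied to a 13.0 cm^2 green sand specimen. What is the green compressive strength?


Formula: Compressive Strength = Force / Area
Strength = 140 N / 13.0 cm^2 = 10.7692 N/cm^2

Final answer: 10.7692 N/cm^2


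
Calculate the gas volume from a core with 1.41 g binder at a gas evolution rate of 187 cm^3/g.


Formula: V_gas = W_binder * gas_evolution_rate
V = 1.41 g * 187 cm^3/g = 263.6700 cm^3

263.6700 cm^3


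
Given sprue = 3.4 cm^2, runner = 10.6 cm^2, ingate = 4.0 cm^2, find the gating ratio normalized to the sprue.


Sprue:Runner:Ingate = 1 : 10.6/3.4 : 4.0/3.4 = 1:3.12:1.18

Final answer: 1:3.12:1.18


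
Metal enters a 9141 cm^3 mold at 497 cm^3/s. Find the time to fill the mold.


Formula: t_fill = V_mold / Q_flow
t = 9141 cm^3 / 497 cm^3/s = 18.3924 s


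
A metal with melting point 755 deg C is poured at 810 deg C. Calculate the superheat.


Formula: Superheat = T_pour - T_melt
Superheat = 810 - 755 = 55 deg C


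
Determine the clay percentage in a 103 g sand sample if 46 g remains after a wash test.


Formula: Clay% = (W_total - W_washed) / W_total * 100
Clay mass = 103 - 46 = 57 g
Clay% = 57 / 103 * 100 = 55.3398%


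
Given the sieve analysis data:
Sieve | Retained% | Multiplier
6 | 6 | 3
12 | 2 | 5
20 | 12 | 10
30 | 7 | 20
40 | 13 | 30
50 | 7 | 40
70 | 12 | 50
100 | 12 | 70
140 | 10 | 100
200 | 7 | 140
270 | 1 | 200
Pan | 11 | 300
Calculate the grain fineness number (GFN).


Formula: GFN = sum(pct * multiplier) / sum(pct)
sum(pct * multiplier) = 7878
sum(pct) = 100
GFN = 7878 / 100 = 78.78


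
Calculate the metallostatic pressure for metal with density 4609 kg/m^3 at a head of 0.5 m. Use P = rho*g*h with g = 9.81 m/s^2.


Formula: P = rho * g * h
rho * g = 4609 * 9.81 = 45214.29 N/m^3
P = 45214.29 * 0.5 = 22607.1450 Pa

22607.1450 Pa


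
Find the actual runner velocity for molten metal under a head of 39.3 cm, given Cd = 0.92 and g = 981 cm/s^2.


Formula: v = Cd * sqrt(2 * g * h)  (Torricelli with discharge coefficient)
2*g*h = 2 * 981 * 39.3 = 77106.6 cm^2/s^2
sqrt(77106.6) = 277.68075 cm/s
v = 0.92 * 277.68075 = 255.4663 cm/s

255.4663 cm/s


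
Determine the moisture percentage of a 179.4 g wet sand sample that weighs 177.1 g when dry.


Formula: MC = (W_wet - W_dry) / W_wet * 100
Water mass = 179.4 - 177.1 = 2.3 g
MC = 2.3 / 179.4 * 100 = 1.2821%

Final answer: 1.2821%


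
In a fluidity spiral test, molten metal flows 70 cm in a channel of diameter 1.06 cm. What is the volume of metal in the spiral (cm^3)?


Formula: V = pi * (d/2)^2 * L  (cylinder volume)
Radius = 1.06/2 = 0.53 cm
V = pi * 0.53^2 * 70 = 61.7731 cm^3


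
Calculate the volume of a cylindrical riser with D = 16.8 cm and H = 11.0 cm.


Formula: V = pi * (D/2)^2 * H  (cylinder volume)
Radius = D/2 = 16.8/2 = 8.4 cm
V = pi * 8.4^2 * 11.0 = 2438.3786 cm^3

Answer: 2438.3786 cm^3


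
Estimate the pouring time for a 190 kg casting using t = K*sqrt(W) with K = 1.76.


Formula: t = K * sqrt(W)
sqrt(W) = sqrt(190) = 13.78405
t = 1.76 * 13.78405 = 24.2599 s

Final answer: 24.2599 s


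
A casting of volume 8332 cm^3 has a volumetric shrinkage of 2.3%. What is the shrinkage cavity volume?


Formula: V_shrink = V_casting * shrinkage_pct / 100
V_shrink = 8332 cm^3 * 2.3 / 100 = 191.6360 cm^3

Answer: 191.6360 cm^3


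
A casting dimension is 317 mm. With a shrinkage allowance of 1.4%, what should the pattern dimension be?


Formula: L_pattern = L_casting * (1 + shrinkage_rate/100)
Shrinkage factor = 1 + 1.4/100 = 1.014
L_pattern = 317 mm * 1.014 = 321.4380 mm


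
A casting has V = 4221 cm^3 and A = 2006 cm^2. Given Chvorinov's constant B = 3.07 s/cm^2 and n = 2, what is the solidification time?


Formula: t_s = B * (V/A)^n  (Chvorinov's rule, n=2)
Modulus M = V/A = 4221/2006 = 2.104187 cm
M^2 = 2.104187^2 = 4.427603 cm^2
t_s = 3.07 * 4.427603 = 13.5927 s

Answer: 13.5927 s


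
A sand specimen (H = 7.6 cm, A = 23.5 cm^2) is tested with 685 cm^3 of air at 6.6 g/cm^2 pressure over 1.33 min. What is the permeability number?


Formula: Permeability Number P = (V * H) / (p * A * t)
Numerator: V * H = 685 * 7.6 = 5206.0
Denominator: p * A * t = 6.6 * 23.5 * 1.33 = 206.283
P = 5206.0 / 206.283 = 25.2372

25.2372


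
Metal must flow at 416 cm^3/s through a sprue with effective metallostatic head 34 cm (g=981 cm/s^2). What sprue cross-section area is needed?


Formula: v = sqrt(2*g*h), A = Q/v
Velocity: v = sqrt(2 * 981 * 34) = sqrt(66708) = 258.2789 cm/s
Sprue area: A = Q / v = 416 / 258.2789 = 1.6107 cm^2

1.6107 cm^2


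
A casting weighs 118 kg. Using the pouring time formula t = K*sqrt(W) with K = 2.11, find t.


Formula: t = K * sqrt(W)
sqrt(W) = sqrt(118) = 10.86278
t = 2.11 * 10.86278 = 22.9205 s


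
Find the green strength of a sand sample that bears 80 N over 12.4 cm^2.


Formula: Compressive Strength = Force / Area
Strength = 80 N / 12.4 cm^2 = 6.4516 N/cm^2

Answer: 6.4516 N/cm^2


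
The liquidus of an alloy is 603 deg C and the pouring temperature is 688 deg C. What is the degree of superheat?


Formula: Superheat = T_pour - T_melt
Superheat = 688 - 603 = 85 deg C


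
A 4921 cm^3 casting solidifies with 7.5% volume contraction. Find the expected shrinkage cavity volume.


Formula: V_shrink = V_casting * shrinkage_pct / 100
V_shrink = 4921 cm^3 * 7.5 / 100 = 369.0750 cm^3

Answer: 369.0750 cm^3


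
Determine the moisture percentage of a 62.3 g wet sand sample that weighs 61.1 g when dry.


Formula: MC = (W_wet - W_dry) / W_wet * 100
Water mass = 62.3 - 61.1 = 1.2 g
MC = 1.2 / 62.3 * 100 = 1.9262%

Answer: 1.9262%


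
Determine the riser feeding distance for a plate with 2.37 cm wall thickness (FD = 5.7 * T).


Formula: FD = 5.7 * T  (riser feeding-distance rule)
FD = 5.7 * 2.37 cm = 13.5090 cm


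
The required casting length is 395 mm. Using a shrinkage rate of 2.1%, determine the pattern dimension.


Formula: L_pattern = L_casting * (1 + shrinkage_rate/100)
Shrinkage factor = 1 + 2.1/100 = 1.021
L_pattern = 395 mm * 1.021 = 403.2950 mm

Answer: 403.2950 mm


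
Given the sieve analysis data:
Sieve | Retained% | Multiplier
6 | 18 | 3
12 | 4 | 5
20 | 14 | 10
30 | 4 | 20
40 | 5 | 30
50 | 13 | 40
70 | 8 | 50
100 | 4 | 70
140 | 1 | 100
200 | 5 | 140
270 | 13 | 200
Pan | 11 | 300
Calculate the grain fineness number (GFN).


Formula: GFN = sum(pct * multiplier) / sum(pct)
sum(pct * multiplier) = 8344
sum(pct) = 100
GFN = 8344 / 100 = 83.44

83.44


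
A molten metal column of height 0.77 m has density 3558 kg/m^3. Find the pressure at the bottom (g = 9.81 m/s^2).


Formula: P = rho * g * h
rho * g = 3558 * 9.81 = 34903.98 N/m^3
P = 34903.98 * 0.77 = 26876.0646 Pa

Final answer: 26876.0646 Pa


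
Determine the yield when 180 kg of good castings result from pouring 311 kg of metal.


Formula: Casting Yield = (W_good / W_total) * 100
Yield = (180 kg / 311 kg) * 100 = 57.8778%

Final answer: 57.8778%


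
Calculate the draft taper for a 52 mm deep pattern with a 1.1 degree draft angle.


Formula: taper = depth * tan(draft_angle)
tan(1.1 deg) = 0.0192010
taper = 52 mm * 0.0192010 = 0.9985 mm

Answer: 0.9985 mm


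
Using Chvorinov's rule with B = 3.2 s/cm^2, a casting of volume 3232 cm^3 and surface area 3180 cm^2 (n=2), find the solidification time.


Formula: t_s = B * (V/A)^n  (Chvorinov's rule, n=2)
Modulus M = V/A = 3232/3180 = 1.016352 cm
M^2 = 1.016352^2 = 1.032971 cm^2
t_s = 3.2 * 1.032971 = 3.3055 s

Final answer: 3.3055 s


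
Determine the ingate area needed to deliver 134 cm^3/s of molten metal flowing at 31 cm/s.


Formula: A_ingate = Q / v  (continuity equation)
A = 134 cm^3/s / 31 cm/s = 4.3226 cm^2

4.3226 cm^2


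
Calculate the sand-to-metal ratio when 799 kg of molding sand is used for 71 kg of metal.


Formula: Sand-to-Metal Ratio = W_sand / W_metal
Ratio = 799 kg / 71 kg = 11.2535

11.2535


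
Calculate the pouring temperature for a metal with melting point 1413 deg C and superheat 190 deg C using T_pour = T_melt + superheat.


Formula: T_pour = T_melt + Superheat
T_pour = 1413 + 190 = 1603 deg C

Final answer: 1603 deg C


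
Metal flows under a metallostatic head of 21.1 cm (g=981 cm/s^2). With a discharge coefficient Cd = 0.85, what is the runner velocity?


Formula: v = Cd * sqrt(2 * g * h)  (Torricelli with discharge coefficient)
2*g*h = 2 * 981 * 21.1 = 41398.2 cm^2/s^2
sqrt(41398.2) = 203.46548 cm/s
v = 0.85 * 203.46548 = 172.9457 cm/s

172.9457 cm/s


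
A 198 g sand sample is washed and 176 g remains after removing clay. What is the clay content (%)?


Formula: Clay% = (W_total - W_washed) / W_total * 100
Clay mass = 198 - 176 = 22 g
Clay% = 22 / 198 * 100 = 11.1111%

11.1111%


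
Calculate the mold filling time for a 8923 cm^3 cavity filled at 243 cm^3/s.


Formula: t_fill = V_mold / Q_flow
t = 8923 cm^3 / 243 cm^3/s = 36.7202 s


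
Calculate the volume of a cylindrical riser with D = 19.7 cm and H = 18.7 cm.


Formula: V = pi * (D/2)^2 * H  (cylinder volume)
Radius = D/2 = 19.7/2 = 9.85 cm
V = pi * 9.85^2 * 18.7 = 5699.8567 cm^3

5699.8567 cm^3


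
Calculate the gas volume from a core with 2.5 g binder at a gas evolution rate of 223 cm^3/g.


Formula: V_gas = W_binder * gas_evolution_rate
V = 2.5 g * 223 cm^3/g = 557.5000 cm^3

Answer: 557.5000 cm^3


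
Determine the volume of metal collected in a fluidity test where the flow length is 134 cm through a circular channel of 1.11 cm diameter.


Formula: V = pi * (d/2)^2 * L  (cylinder volume)
Radius = 1.11/2 = 0.555 cm
V = pi * 0.555^2 * 134 = 129.6703 cm^3

Final answer: 129.6703 cm^3


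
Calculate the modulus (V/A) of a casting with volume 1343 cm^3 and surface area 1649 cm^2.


Formula: Casting Modulus M = V / A
M = 1343 cm^3 / 1649 cm^2 = 0.8144 cm

0.8144 cm


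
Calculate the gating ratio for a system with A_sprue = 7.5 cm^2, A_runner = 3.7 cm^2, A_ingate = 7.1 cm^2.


Sprue:Runner:Ingate = 1 : 3.7/7.5 : 7.1/7.5 = 1:0.49:0.95

1:0.49:0.95


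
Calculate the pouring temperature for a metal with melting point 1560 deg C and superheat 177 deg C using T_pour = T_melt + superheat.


Formula: T_pour = T_melt + Superheat
T_pour = 1560 + 177 = 1737 deg C

1737 deg C


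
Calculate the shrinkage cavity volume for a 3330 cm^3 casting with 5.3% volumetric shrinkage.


Formula: V_shrink = V_casting * shrinkage_pct / 100
V_shrink = 3330 cm^3 * 5.3 / 100 = 176.4900 cm^3

176.4900 cm^3


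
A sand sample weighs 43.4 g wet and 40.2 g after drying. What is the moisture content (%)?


Formula: MC = (W_wet - W_dry) / W_wet * 100
Water mass = 43.4 - 40.2 = 3.2 g
MC = 3.2 / 43.4 * 100 = 7.3733%

Answer: 7.3733%


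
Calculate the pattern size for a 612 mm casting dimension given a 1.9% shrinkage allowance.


Formula: L_pattern = L_casting * (1 + shrinkage_rate/100)
Shrinkage factor = 1 + 1.9/100 = 1.019
L_pattern = 612 mm * 1.019 = 623.6280 mm

623.6280 mm


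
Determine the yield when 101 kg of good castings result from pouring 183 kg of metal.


Formula: Casting Yield = (W_good / W_total) * 100
Yield = (101 kg / 183 kg) * 100 = 55.1913%

55.1913%


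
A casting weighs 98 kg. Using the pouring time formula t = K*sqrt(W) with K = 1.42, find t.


Formula: t = K * sqrt(W)
sqrt(W) = sqrt(98) = 9.89949
t = 1.42 * 9.89949 = 14.0573 s

14.0573 s


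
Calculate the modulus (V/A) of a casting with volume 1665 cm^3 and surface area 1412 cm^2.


Formula: Casting Modulus M = V / A
M = 1665 cm^3 / 1412 cm^2 = 1.1792 cm

Answer: 1.1792 cm


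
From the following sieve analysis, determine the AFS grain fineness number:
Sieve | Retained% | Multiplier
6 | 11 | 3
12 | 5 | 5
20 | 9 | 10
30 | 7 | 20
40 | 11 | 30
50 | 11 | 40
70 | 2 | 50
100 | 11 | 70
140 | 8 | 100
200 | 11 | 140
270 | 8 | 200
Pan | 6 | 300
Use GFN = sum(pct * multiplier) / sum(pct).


Formula: GFN = sum(pct * multiplier) / sum(pct)
sum(pct * multiplier) = 7668
sum(pct) = 100
GFN = 7668 / 100 = 76.68

Answer: 76.68
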